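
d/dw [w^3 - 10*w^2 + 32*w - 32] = 3*w^2 - 20*w + 32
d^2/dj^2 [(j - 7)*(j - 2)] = 2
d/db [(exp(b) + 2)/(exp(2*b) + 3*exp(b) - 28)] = (-(exp(b) + 2)*(2*exp(b) + 3) + exp(2*b) + 3*exp(b) - 28)*exp(b)/(exp(2*b) + 3*exp(b) - 28)^2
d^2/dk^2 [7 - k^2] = -2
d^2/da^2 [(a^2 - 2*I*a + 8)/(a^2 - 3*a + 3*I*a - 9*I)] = (a^3*(6 - 10*I) + a^2*(48 + 54*I) + a*(-36 + 144*I) - 270 - 36*I)/(a^6 + a^5*(-9 + 9*I) - 81*I*a^4 + a^3*(216 + 216*I) - 729*a^2 + a*(729 - 729*I) + 729*I)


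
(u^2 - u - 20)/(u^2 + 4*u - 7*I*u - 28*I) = (u - 5)/(u - 7*I)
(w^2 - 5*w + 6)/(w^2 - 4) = (w - 3)/(w + 2)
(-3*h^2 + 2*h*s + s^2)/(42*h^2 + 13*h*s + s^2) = (-3*h^2 + 2*h*s + s^2)/(42*h^2 + 13*h*s + s^2)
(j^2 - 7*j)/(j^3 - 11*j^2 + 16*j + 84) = j/(j^2 - 4*j - 12)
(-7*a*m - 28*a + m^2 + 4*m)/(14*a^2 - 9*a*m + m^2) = (-m - 4)/(2*a - m)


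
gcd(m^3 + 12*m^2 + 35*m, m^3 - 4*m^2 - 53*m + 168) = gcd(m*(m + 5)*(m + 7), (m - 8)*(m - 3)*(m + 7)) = m + 7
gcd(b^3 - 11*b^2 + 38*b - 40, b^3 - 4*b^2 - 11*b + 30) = b^2 - 7*b + 10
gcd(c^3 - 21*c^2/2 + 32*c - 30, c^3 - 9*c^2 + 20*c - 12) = c^2 - 8*c + 12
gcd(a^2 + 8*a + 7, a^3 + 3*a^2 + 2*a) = a + 1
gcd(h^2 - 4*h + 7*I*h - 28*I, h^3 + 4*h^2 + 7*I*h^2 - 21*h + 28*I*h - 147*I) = h + 7*I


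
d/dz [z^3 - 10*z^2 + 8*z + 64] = 3*z^2 - 20*z + 8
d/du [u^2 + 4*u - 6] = 2*u + 4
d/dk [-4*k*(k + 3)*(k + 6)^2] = -16*k^3 - 180*k^2 - 576*k - 432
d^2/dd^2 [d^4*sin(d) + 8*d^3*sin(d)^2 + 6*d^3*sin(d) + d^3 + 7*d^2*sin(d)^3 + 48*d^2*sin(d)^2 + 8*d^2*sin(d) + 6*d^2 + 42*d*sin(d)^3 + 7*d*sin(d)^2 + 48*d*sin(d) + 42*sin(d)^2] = -d^4*sin(d) - 6*d^3*sin(d) + 8*d^3*cos(d) + 16*d^3*cos(2*d) - 5*d^2*sin(d)/4 + 48*d^2*sin(2*d) + 63*d^2*sin(3*d)/4 + 36*d^2*cos(d) + 96*d^2*cos(2*d) - 87*d*sin(d)/2 + 192*d*sin(2*d) + 189*d*sin(3*d)/2 + 53*d*cos(d) - 10*d*cos(2*d) - 21*d*cos(3*d) + 30*d + 53*sin(d)/2 + 14*sin(2*d) - 7*sin(3*d)/2 + 159*cos(d) + 36*cos(2*d) - 63*cos(3*d) + 60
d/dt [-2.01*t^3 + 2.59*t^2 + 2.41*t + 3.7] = -6.03*t^2 + 5.18*t + 2.41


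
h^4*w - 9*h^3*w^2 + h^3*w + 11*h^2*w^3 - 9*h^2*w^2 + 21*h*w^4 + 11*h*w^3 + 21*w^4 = (h - 7*w)*(h - 3*w)*(h + w)*(h*w + w)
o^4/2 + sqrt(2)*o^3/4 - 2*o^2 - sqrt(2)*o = o*(o/2 + 1)*(o - 2)*(o + sqrt(2)/2)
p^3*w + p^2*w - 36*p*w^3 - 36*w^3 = (p - 6*w)*(p + 6*w)*(p*w + w)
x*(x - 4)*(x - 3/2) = x^3 - 11*x^2/2 + 6*x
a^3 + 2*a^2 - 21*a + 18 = (a - 3)*(a - 1)*(a + 6)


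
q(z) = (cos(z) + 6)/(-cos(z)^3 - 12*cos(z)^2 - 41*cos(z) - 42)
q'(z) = (cos(z) + 6)*(-3*sin(z)*cos(z)^2 - 24*sin(z)*cos(z) - 41*sin(z))/(-cos(z)^3 - 12*cos(z)^2 - 41*cos(z) - 42)^2 - sin(z)/(-cos(z)^3 - 12*cos(z)^2 - 41*cos(z) - 42) = -(291*cos(z)/2 + 15*cos(2*z) + cos(3*z)/2 + 219)*sin(z)/(cos(z)^3 + 12*cos(z)^2 + 41*cos(z) + 42)^2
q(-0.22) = -0.07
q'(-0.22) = 0.01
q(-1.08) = -0.10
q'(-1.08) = 0.06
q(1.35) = -0.12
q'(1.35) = -0.09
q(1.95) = -0.20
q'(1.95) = -0.18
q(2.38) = -0.29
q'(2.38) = -0.24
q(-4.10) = -0.24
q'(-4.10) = -0.22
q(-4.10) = -0.24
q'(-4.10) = -0.22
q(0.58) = -0.08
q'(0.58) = -0.03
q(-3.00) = -0.41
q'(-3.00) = 0.08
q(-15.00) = -0.30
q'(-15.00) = 0.24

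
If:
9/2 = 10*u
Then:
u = 9/20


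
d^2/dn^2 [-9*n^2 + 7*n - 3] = -18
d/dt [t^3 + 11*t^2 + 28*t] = 3*t^2 + 22*t + 28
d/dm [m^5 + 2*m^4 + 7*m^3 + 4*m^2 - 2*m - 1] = 5*m^4 + 8*m^3 + 21*m^2 + 8*m - 2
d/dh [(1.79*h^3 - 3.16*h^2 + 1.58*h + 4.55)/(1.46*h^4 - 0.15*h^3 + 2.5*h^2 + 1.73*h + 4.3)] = (-2.6134*h^6 + 9.2272*h^5 - 2.9194*h^4 - 19.9046*h^3 + 15.7217*h^2 - 49.926*h - 1.0775)/(2.1316*h^8 - 0.438*h^7 + 7.3225*h^6 + 4.3016*h^5 + 18.287*h^4 + 7.36*h^3 + 24.4929*h^2 + 14.878*h + 18.49)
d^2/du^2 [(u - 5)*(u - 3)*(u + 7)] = 6*u - 2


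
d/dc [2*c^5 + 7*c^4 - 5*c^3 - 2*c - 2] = 10*c^4 + 28*c^3 - 15*c^2 - 2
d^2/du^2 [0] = 0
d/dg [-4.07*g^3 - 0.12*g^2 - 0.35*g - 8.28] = -12.21*g^2 - 0.24*g - 0.35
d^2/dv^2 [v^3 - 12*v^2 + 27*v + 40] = 6*v - 24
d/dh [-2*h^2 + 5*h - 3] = 5 - 4*h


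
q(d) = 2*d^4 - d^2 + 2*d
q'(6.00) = 1718.00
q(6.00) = 2568.00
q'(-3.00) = -208.00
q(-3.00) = 147.00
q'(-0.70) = 0.66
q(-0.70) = -1.41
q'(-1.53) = -23.59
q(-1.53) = 5.56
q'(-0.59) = 1.54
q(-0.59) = -1.29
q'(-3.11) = -232.42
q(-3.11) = 171.21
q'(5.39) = 1243.95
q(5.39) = 1669.78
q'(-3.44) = -316.78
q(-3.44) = 261.35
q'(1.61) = 32.17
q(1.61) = 14.07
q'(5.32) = 1195.91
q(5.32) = 1584.39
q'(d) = 8*d^3 - 2*d + 2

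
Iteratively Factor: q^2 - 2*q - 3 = (q + 1)*(q - 3)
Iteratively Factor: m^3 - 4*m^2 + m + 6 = (m + 1)*(m^2 - 5*m + 6) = (m - 2)*(m + 1)*(m - 3)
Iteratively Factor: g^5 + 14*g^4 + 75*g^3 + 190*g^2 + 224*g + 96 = (g + 1)*(g^4 + 13*g^3 + 62*g^2 + 128*g + 96) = (g + 1)*(g + 2)*(g^3 + 11*g^2 + 40*g + 48) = (g + 1)*(g + 2)*(g + 3)*(g^2 + 8*g + 16) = (g + 1)*(g + 2)*(g + 3)*(g + 4)*(g + 4)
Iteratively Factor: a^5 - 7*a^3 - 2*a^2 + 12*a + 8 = (a + 2)*(a^4 - 2*a^3 - 3*a^2 + 4*a + 4) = (a + 1)*(a + 2)*(a^3 - 3*a^2 + 4) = (a - 2)*(a + 1)*(a + 2)*(a^2 - a - 2) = (a - 2)*(a + 1)^2*(a + 2)*(a - 2)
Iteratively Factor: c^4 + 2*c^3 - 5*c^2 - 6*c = (c)*(c^3 + 2*c^2 - 5*c - 6) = c*(c - 2)*(c^2 + 4*c + 3) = c*(c - 2)*(c + 3)*(c + 1)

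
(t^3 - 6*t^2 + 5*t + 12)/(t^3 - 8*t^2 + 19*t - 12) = (t + 1)/(t - 1)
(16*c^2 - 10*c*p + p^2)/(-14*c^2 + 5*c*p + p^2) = (-8*c + p)/(7*c + p)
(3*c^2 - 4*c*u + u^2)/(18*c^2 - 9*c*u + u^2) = (-c + u)/(-6*c + u)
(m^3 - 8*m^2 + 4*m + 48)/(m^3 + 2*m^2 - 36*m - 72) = (m - 4)/(m + 6)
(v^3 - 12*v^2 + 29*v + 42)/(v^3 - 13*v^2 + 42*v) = (v + 1)/v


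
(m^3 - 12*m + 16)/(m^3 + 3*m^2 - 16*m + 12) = (m^2 + 2*m - 8)/(m^2 + 5*m - 6)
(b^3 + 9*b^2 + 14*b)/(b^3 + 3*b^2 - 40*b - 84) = b/(b - 6)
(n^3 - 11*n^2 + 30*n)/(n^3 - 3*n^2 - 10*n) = (n - 6)/(n + 2)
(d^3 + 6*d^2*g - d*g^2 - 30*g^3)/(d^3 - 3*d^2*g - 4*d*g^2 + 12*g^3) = (d^2 + 8*d*g + 15*g^2)/(d^2 - d*g - 6*g^2)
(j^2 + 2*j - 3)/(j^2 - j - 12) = (j - 1)/(j - 4)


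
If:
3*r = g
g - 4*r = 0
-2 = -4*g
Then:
No Solution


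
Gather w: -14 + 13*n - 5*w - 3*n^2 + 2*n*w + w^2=-3*n^2 + 13*n + w^2 + w*(2*n - 5) - 14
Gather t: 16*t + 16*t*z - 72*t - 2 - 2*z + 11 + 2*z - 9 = t*(16*z - 56)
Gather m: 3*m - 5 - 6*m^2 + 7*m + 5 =-6*m^2 + 10*m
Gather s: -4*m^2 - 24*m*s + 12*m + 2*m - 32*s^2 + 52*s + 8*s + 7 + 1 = -4*m^2 + 14*m - 32*s^2 + s*(60 - 24*m) + 8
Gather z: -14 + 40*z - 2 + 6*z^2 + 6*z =6*z^2 + 46*z - 16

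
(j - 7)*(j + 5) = j^2 - 2*j - 35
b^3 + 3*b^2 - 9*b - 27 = (b - 3)*(b + 3)^2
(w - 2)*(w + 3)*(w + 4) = w^3 + 5*w^2 - 2*w - 24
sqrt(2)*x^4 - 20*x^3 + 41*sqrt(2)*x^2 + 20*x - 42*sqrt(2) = (x - 1)*(x - 7*sqrt(2))*(x - 3*sqrt(2))*(sqrt(2)*x + sqrt(2))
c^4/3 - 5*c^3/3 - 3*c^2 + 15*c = c*(c/3 + 1)*(c - 5)*(c - 3)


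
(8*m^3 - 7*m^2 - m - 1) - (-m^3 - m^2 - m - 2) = 9*m^3 - 6*m^2 + 1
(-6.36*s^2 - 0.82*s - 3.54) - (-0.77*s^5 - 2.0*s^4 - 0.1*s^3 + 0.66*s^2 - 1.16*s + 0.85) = 0.77*s^5 + 2.0*s^4 + 0.1*s^3 - 7.02*s^2 + 0.34*s - 4.39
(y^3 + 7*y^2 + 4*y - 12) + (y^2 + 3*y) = y^3 + 8*y^2 + 7*y - 12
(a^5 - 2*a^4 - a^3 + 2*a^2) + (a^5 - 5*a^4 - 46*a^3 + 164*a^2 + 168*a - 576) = 2*a^5 - 7*a^4 - 47*a^3 + 166*a^2 + 168*a - 576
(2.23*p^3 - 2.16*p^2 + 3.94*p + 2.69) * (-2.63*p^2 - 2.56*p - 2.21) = -5.8649*p^5 - 0.0279999999999996*p^4 - 9.7609*p^3 - 12.3875*p^2 - 15.5938*p - 5.9449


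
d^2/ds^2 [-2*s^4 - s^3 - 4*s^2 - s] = -24*s^2 - 6*s - 8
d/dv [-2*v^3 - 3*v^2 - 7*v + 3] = -6*v^2 - 6*v - 7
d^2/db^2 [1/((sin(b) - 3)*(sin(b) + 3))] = 2*(-2*sin(b)^4 - 15*sin(b)^2 + 9)/((sin(b) - 3)^3*(sin(b) + 3)^3)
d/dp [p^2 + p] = 2*p + 1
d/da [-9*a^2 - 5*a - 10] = -18*a - 5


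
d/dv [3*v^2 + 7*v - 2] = 6*v + 7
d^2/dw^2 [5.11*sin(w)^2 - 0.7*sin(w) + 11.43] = 0.7*sin(w) + 10.22*cos(2*w)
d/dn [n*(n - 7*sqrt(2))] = 2*n - 7*sqrt(2)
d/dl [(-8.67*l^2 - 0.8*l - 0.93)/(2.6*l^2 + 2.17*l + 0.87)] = (-16.7339*l^2 - 10.2498*l + 1.3221)/(6.76*l^4 + 11.284*l^3 + 9.2329*l^2 + 3.7758*l + 0.7569)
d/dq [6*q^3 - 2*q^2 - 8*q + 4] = 18*q^2 - 4*q - 8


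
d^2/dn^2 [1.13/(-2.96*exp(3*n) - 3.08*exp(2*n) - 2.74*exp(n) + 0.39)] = (-1.13*(8.88*exp(2*n) + 6.16*exp(n) + 2.74)*(17.76*exp(2*n) + 12.32*exp(n) + 5.48)*exp(n) + (30.1032*exp(2*n) + 13.9216*exp(n) + 3.0962)*(2.96*exp(3*n) + 3.08*exp(2*n) + 2.74*exp(n) - 0.39))*exp(n)/(2.96*exp(3*n) + 3.08*exp(2*n) + 2.74*exp(n) - 0.39)^3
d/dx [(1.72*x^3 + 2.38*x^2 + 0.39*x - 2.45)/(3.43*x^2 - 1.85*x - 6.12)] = (5.8996*x^4 - 6.364*x^3 - 37.3199*x^2 - 12.3242*x - 6.9193)/(11.7649*x^4 - 12.691*x^3 - 38.5607*x^2 + 22.644*x + 37.4544)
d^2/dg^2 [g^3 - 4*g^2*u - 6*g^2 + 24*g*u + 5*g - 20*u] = 6*g - 8*u - 12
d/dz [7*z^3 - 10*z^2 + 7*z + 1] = 21*z^2 - 20*z + 7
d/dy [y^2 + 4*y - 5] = 2*y + 4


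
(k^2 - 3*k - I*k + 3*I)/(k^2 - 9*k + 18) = (k - I)/(k - 6)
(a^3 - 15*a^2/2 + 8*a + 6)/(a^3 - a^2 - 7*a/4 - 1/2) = 2*(a - 6)/(2*a + 1)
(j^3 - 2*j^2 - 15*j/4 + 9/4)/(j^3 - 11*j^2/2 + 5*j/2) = (2*j^2 - 3*j - 9)/(2*j*(j - 5))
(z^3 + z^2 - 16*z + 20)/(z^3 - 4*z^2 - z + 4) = (z^3 + z^2 - 16*z + 20)/(z^3 - 4*z^2 - z + 4)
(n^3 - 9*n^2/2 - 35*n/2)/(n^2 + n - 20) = n*(2*n^2 - 9*n - 35)/(2*(n^2 + n - 20))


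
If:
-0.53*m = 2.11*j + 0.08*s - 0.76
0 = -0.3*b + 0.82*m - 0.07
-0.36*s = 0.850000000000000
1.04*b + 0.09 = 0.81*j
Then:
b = 0.23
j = 0.41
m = 0.17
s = -2.36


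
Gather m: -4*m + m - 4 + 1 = -3*m - 3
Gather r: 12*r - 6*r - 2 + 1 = 6*r - 1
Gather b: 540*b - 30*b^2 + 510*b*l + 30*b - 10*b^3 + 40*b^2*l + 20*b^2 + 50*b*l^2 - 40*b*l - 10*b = -10*b^3 + b^2*(40*l - 10) + b*(50*l^2 + 470*l + 560)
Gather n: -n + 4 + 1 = 5 - n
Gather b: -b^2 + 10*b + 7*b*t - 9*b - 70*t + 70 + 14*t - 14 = -b^2 + b*(7*t + 1) - 56*t + 56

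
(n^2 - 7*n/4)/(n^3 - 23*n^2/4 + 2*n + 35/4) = n/(n^2 - 4*n - 5)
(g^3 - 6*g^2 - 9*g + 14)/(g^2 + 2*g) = g - 8 + 7/g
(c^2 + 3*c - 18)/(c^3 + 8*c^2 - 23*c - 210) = (c - 3)/(c^2 + 2*c - 35)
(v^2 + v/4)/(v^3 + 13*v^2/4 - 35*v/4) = (4*v + 1)/(4*v^2 + 13*v - 35)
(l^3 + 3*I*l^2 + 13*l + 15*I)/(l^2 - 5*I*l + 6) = (l^2 + 2*I*l + 15)/(l - 6*I)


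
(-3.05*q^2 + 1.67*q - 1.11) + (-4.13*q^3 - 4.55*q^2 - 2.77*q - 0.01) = -4.13*q^3 - 7.6*q^2 - 1.1*q - 1.12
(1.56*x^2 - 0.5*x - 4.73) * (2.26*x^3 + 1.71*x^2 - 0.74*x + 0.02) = 3.5256*x^5 + 1.5376*x^4 - 12.6992*x^3 - 7.6871*x^2 + 3.4902*x - 0.0946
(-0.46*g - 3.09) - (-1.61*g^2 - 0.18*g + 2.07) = 1.61*g^2 - 0.28*g - 5.16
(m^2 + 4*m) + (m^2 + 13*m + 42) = 2*m^2 + 17*m + 42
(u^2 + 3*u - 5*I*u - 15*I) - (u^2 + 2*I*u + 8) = 3*u - 7*I*u - 8 - 15*I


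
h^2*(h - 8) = h^3 - 8*h^2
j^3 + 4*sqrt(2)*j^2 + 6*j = j*(j + sqrt(2))*(j + 3*sqrt(2))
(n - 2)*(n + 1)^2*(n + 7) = n^4 + 7*n^3 - 3*n^2 - 23*n - 14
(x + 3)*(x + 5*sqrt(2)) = x^2 + 3*x + 5*sqrt(2)*x + 15*sqrt(2)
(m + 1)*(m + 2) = m^2 + 3*m + 2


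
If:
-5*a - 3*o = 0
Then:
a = -3*o/5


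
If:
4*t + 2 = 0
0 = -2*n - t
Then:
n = 1/4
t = -1/2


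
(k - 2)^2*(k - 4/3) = k^3 - 16*k^2/3 + 28*k/3 - 16/3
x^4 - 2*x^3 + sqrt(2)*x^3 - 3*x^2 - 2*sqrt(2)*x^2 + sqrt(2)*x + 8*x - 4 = (x - 1)^2*(x - sqrt(2))*(x + 2*sqrt(2))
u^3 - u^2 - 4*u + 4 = (u - 2)*(u - 1)*(u + 2)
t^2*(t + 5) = t^3 + 5*t^2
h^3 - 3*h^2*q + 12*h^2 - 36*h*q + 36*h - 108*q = (h + 6)^2*(h - 3*q)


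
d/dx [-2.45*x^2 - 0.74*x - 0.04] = -4.9*x - 0.74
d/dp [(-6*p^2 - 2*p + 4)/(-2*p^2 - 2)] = (-p^2 + 10*p + 1)/(p^4 + 2*p^2 + 1)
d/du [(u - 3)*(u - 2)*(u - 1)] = 3*u^2 - 12*u + 11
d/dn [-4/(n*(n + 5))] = 4*(2*n + 5)/(n^2*(n + 5)^2)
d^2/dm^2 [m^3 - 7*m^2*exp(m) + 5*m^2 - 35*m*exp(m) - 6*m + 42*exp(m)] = -7*m^2*exp(m) - 63*m*exp(m) + 6*m - 42*exp(m) + 10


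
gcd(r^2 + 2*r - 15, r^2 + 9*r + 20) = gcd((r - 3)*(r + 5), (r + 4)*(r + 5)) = r + 5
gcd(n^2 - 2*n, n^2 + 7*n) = n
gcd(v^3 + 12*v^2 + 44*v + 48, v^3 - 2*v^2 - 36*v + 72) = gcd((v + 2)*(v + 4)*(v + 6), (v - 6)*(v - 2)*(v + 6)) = v + 6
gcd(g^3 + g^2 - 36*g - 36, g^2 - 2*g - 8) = 1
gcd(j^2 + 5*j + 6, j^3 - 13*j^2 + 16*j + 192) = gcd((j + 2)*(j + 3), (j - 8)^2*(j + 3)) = j + 3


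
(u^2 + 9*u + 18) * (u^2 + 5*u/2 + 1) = u^4 + 23*u^3/2 + 83*u^2/2 + 54*u + 18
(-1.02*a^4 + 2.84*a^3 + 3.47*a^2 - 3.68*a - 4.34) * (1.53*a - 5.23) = -1.5606*a^5 + 9.6798*a^4 - 9.5441*a^3 - 23.7785*a^2 + 12.6062*a + 22.6982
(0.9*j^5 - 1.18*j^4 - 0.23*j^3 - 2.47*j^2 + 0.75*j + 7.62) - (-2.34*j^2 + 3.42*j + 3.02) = 0.9*j^5 - 1.18*j^4 - 0.23*j^3 - 0.13*j^2 - 2.67*j + 4.6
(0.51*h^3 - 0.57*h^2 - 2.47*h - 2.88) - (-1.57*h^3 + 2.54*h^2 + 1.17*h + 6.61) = 2.08*h^3 - 3.11*h^2 - 3.64*h - 9.49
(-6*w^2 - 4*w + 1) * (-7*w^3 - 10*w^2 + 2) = 42*w^5 + 88*w^4 + 33*w^3 - 22*w^2 - 8*w + 2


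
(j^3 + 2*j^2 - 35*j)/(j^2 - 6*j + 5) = j*(j + 7)/(j - 1)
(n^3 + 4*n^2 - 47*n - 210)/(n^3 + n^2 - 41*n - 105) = (n + 6)/(n + 3)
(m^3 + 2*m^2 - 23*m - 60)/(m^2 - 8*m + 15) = (m^2 + 7*m + 12)/(m - 3)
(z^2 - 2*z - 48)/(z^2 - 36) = (z - 8)/(z - 6)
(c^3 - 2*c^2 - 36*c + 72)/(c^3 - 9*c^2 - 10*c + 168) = (c^2 + 4*c - 12)/(c^2 - 3*c - 28)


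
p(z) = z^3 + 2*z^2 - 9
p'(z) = 3*z^2 + 4*z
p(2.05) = 8.02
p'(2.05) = 20.81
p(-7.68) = -344.02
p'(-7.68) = 146.23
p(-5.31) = -102.33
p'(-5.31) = 63.35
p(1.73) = 2.16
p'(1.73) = 15.90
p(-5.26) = -99.20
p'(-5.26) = 61.96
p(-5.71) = -129.96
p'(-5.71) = 74.97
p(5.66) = 236.39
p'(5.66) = 118.75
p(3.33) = 50.10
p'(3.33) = 46.59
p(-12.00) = -1449.00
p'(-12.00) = 384.00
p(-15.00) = -2934.00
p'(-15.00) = 615.00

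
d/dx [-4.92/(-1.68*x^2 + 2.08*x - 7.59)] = (10.2336 - 16.5312*x)/(1.68*x^2 - 2.08*x + 7.59)^2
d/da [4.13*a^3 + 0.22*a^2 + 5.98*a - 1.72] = 12.39*a^2 + 0.44*a + 5.98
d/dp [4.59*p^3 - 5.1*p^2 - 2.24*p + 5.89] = 13.77*p^2 - 10.2*p - 2.24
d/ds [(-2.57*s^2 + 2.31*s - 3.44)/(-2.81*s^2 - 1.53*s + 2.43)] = (10.4232*s^2 - 31.823*s + 0.3501)/(7.8961*s^4 + 8.5986*s^3 - 11.3157*s^2 - 7.4358*s + 5.9049)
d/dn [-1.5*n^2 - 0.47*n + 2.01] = -3.0*n - 0.47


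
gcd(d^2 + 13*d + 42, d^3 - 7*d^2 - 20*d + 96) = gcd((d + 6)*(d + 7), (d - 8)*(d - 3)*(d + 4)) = 1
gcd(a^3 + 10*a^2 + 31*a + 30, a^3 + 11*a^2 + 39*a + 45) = a^2 + 8*a + 15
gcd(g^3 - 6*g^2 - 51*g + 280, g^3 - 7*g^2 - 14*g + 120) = g - 5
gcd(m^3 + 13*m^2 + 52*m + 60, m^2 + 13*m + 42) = m + 6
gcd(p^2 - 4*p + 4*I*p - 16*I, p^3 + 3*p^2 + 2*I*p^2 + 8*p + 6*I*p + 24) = p + 4*I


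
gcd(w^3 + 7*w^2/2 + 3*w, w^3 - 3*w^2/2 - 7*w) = w^2 + 2*w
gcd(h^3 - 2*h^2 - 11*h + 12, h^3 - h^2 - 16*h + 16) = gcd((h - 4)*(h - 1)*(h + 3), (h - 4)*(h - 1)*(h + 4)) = h^2 - 5*h + 4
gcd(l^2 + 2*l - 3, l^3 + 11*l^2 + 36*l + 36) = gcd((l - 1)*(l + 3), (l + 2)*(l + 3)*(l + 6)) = l + 3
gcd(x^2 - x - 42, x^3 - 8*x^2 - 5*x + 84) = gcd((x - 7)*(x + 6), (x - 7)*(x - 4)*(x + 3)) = x - 7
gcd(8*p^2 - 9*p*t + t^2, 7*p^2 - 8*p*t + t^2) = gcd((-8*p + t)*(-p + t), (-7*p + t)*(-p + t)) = p - t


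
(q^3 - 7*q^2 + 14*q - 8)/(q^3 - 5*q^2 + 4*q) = (q - 2)/q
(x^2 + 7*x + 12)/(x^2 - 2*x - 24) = (x + 3)/(x - 6)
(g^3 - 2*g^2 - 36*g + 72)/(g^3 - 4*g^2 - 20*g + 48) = (g + 6)/(g + 4)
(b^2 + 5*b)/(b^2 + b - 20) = b/(b - 4)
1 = 1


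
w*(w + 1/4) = w^2 + w/4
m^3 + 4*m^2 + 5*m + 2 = (m + 1)^2*(m + 2)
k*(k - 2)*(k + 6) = k^3 + 4*k^2 - 12*k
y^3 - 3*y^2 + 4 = (y - 2)^2*(y + 1)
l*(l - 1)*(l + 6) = l^3 + 5*l^2 - 6*l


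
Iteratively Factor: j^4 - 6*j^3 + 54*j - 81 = (j - 3)*(j^3 - 3*j^2 - 9*j + 27) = (j - 3)^2*(j^2 - 9) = (j - 3)^3*(j + 3)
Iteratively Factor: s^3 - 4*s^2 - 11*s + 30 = (s - 2)*(s^2 - 2*s - 15) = (s - 2)*(s + 3)*(s - 5)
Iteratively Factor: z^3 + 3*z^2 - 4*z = (z + 4)*(z^2 - z) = z*(z + 4)*(z - 1)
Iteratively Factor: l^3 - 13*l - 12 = (l + 1)*(l^2 - l - 12) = (l + 1)*(l + 3)*(l - 4)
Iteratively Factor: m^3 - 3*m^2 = (m - 3)*(m^2) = m*(m - 3)*(m)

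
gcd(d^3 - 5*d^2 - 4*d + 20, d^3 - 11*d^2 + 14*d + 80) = d^2 - 3*d - 10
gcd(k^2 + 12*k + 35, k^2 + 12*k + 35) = k^2 + 12*k + 35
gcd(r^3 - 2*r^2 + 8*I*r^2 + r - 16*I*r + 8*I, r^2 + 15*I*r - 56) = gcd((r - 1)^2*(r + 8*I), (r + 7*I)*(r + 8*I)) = r + 8*I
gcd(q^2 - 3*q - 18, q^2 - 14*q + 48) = q - 6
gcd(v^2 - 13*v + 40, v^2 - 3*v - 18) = 1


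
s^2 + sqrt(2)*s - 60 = (s - 5*sqrt(2))*(s + 6*sqrt(2))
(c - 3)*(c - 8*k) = c^2 - 8*c*k - 3*c + 24*k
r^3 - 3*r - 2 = (r - 2)*(r + 1)^2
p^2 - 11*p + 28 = (p - 7)*(p - 4)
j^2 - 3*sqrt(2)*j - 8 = (j - 4*sqrt(2))*(j + sqrt(2))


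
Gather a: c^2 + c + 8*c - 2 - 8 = c^2 + 9*c - 10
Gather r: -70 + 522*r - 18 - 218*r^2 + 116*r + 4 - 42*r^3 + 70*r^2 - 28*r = -42*r^3 - 148*r^2 + 610*r - 84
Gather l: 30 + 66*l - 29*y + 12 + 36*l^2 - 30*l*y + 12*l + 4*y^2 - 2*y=36*l^2 + l*(78 - 30*y) + 4*y^2 - 31*y + 42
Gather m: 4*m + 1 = 4*m + 1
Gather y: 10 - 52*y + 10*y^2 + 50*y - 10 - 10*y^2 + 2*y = 0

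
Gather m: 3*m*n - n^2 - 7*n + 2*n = 3*m*n - n^2 - 5*n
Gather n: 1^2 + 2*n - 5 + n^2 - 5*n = n^2 - 3*n - 4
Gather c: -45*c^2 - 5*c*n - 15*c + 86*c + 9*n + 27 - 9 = -45*c^2 + c*(71 - 5*n) + 9*n + 18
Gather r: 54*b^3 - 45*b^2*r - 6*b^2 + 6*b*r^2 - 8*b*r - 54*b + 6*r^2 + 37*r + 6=54*b^3 - 6*b^2 - 54*b + r^2*(6*b + 6) + r*(-45*b^2 - 8*b + 37) + 6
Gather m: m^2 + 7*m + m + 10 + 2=m^2 + 8*m + 12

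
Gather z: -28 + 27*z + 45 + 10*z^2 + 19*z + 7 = 10*z^2 + 46*z + 24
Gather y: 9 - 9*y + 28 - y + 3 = 40 - 10*y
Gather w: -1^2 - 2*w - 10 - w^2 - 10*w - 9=-w^2 - 12*w - 20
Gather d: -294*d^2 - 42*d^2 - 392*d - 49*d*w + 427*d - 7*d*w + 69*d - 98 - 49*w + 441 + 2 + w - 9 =-336*d^2 + d*(104 - 56*w) - 48*w + 336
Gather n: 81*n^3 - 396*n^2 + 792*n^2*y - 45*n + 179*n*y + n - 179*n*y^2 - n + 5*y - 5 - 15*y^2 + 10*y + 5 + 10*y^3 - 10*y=81*n^3 + n^2*(792*y - 396) + n*(-179*y^2 + 179*y - 45) + 10*y^3 - 15*y^2 + 5*y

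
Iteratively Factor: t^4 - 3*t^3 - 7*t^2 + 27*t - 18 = (t + 3)*(t^3 - 6*t^2 + 11*t - 6) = (t - 3)*(t + 3)*(t^2 - 3*t + 2) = (t - 3)*(t - 1)*(t + 3)*(t - 2)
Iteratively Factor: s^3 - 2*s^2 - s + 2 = (s - 1)*(s^2 - s - 2) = (s - 1)*(s + 1)*(s - 2)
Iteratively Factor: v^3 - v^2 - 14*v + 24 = (v + 4)*(v^2 - 5*v + 6) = (v - 3)*(v + 4)*(v - 2)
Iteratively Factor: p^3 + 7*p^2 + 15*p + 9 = (p + 3)*(p^2 + 4*p + 3) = (p + 1)*(p + 3)*(p + 3)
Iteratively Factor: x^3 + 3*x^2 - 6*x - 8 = (x + 1)*(x^2 + 2*x - 8) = (x - 2)*(x + 1)*(x + 4)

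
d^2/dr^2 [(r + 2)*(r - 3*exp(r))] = -3*r*exp(r) - 12*exp(r) + 2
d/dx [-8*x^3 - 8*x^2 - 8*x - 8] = -24*x^2 - 16*x - 8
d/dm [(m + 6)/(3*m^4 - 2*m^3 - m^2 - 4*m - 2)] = (3*m^4 - 2*m^3 - m^2 - 4*m + 2*(m + 6)*(-6*m^3 + 3*m^2 + m + 2) - 2)/(-3*m^4 + 2*m^3 + m^2 + 4*m + 2)^2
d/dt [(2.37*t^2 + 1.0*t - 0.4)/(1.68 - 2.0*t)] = (-4.74*t^2 + 7.9632*t + 0.88)/(4.0*t^2 - 6.72*t + 2.8224)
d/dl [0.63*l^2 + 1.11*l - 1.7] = 1.26*l + 1.11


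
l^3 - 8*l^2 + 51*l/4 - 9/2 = (l - 6)*(l - 3/2)*(l - 1/2)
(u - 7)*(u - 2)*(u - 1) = u^3 - 10*u^2 + 23*u - 14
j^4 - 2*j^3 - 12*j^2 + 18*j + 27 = (j - 3)^2*(j + 1)*(j + 3)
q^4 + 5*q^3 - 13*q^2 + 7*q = q*(q - 1)^2*(q + 7)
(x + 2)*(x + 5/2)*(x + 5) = x^3 + 19*x^2/2 + 55*x/2 + 25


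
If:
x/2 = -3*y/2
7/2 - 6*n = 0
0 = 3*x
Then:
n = 7/12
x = 0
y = 0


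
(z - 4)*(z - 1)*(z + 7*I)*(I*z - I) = I*z^4 - 7*z^3 - 6*I*z^3 + 42*z^2 + 9*I*z^2 - 63*z - 4*I*z + 28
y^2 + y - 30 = (y - 5)*(y + 6)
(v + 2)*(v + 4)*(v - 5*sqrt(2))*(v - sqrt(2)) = v^4 - 6*sqrt(2)*v^3 + 6*v^3 - 36*sqrt(2)*v^2 + 18*v^2 - 48*sqrt(2)*v + 60*v + 80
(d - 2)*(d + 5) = d^2 + 3*d - 10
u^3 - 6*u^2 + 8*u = u*(u - 4)*(u - 2)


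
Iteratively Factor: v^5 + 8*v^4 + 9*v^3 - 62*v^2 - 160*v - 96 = (v + 4)*(v^4 + 4*v^3 - 7*v^2 - 34*v - 24) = (v - 3)*(v + 4)*(v^3 + 7*v^2 + 14*v + 8) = (v - 3)*(v + 2)*(v + 4)*(v^2 + 5*v + 4) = (v - 3)*(v + 2)*(v + 4)^2*(v + 1)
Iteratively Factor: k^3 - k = (k - 1)*(k^2 + k) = (k - 1)*(k + 1)*(k)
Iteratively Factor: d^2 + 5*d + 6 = (d + 3)*(d + 2)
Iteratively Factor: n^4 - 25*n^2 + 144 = (n + 3)*(n^3 - 3*n^2 - 16*n + 48) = (n - 4)*(n + 3)*(n^2 + n - 12) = (n - 4)*(n - 3)*(n + 3)*(n + 4)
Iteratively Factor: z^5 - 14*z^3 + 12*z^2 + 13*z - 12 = (z - 1)*(z^4 + z^3 - 13*z^2 - z + 12) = (z - 1)*(z + 4)*(z^3 - 3*z^2 - z + 3) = (z - 1)*(z + 1)*(z + 4)*(z^2 - 4*z + 3) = (z - 1)^2*(z + 1)*(z + 4)*(z - 3)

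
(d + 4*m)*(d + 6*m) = d^2 + 10*d*m + 24*m^2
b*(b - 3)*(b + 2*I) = b^3 - 3*b^2 + 2*I*b^2 - 6*I*b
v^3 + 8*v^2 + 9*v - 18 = (v - 1)*(v + 3)*(v + 6)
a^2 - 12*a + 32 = (a - 8)*(a - 4)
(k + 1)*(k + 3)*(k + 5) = k^3 + 9*k^2 + 23*k + 15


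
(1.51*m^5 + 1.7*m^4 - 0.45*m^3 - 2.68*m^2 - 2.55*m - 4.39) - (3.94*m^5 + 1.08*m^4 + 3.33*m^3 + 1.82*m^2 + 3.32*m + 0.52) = -2.43*m^5 + 0.62*m^4 - 3.78*m^3 - 4.5*m^2 - 5.87*m - 4.91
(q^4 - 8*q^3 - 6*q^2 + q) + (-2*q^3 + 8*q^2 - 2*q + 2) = q^4 - 10*q^3 + 2*q^2 - q + 2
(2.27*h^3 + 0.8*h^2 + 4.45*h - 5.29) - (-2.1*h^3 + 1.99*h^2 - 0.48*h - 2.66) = 4.37*h^3 - 1.19*h^2 + 4.93*h - 2.63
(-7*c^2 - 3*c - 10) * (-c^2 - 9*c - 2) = 7*c^4 + 66*c^3 + 51*c^2 + 96*c + 20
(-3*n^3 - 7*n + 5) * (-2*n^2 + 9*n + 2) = 6*n^5 - 27*n^4 + 8*n^3 - 73*n^2 + 31*n + 10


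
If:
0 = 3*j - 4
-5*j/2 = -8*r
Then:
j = 4/3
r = 5/12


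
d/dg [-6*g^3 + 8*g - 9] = 8 - 18*g^2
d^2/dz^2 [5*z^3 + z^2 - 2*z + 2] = 30*z + 2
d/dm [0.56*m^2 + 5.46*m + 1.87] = 1.12*m + 5.46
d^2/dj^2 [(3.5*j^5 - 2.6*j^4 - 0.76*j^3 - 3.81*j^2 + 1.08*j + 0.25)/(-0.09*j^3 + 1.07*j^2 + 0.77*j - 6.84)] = (-0.0566999999999999*j^9 + 2.0223*j^8 - 22.5876*j^7 - 48.234862*j^6 + 439.6956*j^5 + 444.65961*j^4 - 3523.41679*j^3 + 1609.366656*j^2 + 165.604062*j + 341.174134)/(0.000729*j^9 - 0.026001*j^8 + 0.290412*j^7 - 0.613925*j^6 - 6.436788*j^5 + 18.746067*j^4 + 45.988435*j^3 - 138.015468*j^2 - 108.074736*j + 320.013504)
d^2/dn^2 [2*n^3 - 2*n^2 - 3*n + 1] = 12*n - 4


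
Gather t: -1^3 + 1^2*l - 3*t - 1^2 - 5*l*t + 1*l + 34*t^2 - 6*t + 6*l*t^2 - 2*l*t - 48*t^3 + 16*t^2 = 2*l - 48*t^3 + t^2*(6*l + 50) + t*(-7*l - 9) - 2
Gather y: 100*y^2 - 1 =100*y^2 - 1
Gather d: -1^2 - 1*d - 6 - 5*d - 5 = -6*d - 12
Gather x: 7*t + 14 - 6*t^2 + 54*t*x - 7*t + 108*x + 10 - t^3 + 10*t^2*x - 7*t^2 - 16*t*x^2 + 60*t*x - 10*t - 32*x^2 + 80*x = -t^3 - 13*t^2 - 10*t + x^2*(-16*t - 32) + x*(10*t^2 + 114*t + 188) + 24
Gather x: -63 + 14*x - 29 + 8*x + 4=22*x - 88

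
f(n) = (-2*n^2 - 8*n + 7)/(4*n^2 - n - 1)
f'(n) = (1 - 8*n)*(-2*n^2 - 8*n + 7)/(4*n^2 - n - 1)^2 + (-4*n - 8)/(4*n^2 - n - 1)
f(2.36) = -1.22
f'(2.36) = 0.23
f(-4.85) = -0.01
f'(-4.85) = 0.11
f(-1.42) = 1.69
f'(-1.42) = 2.19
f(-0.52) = 17.65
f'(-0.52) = 141.56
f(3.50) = -1.02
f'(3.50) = 0.13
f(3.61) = -1.01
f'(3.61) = 0.12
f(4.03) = -0.96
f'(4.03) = 0.10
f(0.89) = -1.33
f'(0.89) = -2.66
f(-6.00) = -0.11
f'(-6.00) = 0.07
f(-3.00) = 0.34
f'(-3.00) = 0.33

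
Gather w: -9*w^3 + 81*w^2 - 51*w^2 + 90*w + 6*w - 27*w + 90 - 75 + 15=-9*w^3 + 30*w^2 + 69*w + 30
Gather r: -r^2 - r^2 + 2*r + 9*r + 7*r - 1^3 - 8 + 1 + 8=-2*r^2 + 18*r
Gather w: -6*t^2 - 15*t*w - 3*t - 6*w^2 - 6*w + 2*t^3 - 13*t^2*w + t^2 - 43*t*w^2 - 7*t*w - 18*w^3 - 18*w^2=2*t^3 - 5*t^2 - 3*t - 18*w^3 + w^2*(-43*t - 24) + w*(-13*t^2 - 22*t - 6)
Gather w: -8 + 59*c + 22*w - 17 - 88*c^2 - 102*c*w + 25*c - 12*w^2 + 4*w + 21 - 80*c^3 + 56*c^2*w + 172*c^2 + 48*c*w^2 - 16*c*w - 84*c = -80*c^3 + 84*c^2 + w^2*(48*c - 12) + w*(56*c^2 - 118*c + 26) - 4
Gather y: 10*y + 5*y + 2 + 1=15*y + 3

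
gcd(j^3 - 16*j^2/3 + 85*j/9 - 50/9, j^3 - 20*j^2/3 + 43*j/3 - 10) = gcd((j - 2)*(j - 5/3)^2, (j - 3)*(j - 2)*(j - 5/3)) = j^2 - 11*j/3 + 10/3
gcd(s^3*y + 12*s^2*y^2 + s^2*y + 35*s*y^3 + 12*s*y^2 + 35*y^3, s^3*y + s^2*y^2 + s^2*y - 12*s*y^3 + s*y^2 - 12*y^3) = s*y + y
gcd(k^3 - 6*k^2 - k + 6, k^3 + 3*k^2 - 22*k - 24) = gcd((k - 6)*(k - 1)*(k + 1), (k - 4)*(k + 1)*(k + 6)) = k + 1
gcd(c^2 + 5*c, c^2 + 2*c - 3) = 1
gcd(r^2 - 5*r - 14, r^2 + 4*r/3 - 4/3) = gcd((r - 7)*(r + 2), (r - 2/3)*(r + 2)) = r + 2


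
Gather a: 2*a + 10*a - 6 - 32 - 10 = 12*a - 48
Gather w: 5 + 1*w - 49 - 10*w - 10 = -9*w - 54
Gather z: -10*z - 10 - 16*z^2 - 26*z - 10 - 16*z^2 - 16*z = -32*z^2 - 52*z - 20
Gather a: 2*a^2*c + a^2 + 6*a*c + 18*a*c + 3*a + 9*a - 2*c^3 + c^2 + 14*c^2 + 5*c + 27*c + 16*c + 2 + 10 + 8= a^2*(2*c + 1) + a*(24*c + 12) - 2*c^3 + 15*c^2 + 48*c + 20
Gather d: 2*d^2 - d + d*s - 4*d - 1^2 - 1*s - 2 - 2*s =2*d^2 + d*(s - 5) - 3*s - 3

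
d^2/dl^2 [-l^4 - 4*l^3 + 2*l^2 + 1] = -12*l^2 - 24*l + 4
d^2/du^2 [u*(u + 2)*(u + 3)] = 6*u + 10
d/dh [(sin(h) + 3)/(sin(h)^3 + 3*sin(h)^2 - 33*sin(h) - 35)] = (-2*sin(h)^3 - 12*sin(h)^2 - 18*sin(h) + 64)*cos(h)/(sin(h)^3 + 3*sin(h)^2 - 33*sin(h) - 35)^2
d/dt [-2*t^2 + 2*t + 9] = 2 - 4*t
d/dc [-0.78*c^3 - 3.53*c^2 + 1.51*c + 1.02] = -2.34*c^2 - 7.06*c + 1.51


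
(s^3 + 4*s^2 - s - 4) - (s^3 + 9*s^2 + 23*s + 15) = -5*s^2 - 24*s - 19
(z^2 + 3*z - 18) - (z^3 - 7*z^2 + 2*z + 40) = -z^3 + 8*z^2 + z - 58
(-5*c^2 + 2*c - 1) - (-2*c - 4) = -5*c^2 + 4*c + 3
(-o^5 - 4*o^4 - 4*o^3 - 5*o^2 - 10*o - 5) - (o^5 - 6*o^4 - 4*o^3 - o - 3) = -2*o^5 + 2*o^4 - 5*o^2 - 9*o - 2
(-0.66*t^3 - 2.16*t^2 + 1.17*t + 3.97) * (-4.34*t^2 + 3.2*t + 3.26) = 2.8644*t^5 + 7.2624*t^4 - 14.1414*t^3 - 20.5274*t^2 + 16.5182*t + 12.9422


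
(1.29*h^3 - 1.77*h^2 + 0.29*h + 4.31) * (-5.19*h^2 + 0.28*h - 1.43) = -6.6951*h^5 + 9.5475*h^4 - 3.8454*h^3 - 19.7566*h^2 + 0.7921*h - 6.1633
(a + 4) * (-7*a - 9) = -7*a^2 - 37*a - 36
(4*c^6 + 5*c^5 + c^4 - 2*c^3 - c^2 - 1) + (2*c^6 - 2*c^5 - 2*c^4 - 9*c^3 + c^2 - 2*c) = 6*c^6 + 3*c^5 - c^4 - 11*c^3 - 2*c - 1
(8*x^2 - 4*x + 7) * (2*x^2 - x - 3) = 16*x^4 - 16*x^3 - 6*x^2 + 5*x - 21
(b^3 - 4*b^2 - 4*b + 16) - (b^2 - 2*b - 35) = b^3 - 5*b^2 - 2*b + 51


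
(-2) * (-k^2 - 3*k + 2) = 2*k^2 + 6*k - 4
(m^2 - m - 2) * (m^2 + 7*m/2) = m^4 + 5*m^3/2 - 11*m^2/2 - 7*m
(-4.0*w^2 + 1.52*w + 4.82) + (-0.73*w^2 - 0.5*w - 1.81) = -4.73*w^2 + 1.02*w + 3.01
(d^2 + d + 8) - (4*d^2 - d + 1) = -3*d^2 + 2*d + 7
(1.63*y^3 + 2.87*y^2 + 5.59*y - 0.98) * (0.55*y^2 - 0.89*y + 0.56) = 0.8965*y^5 + 0.1278*y^4 + 1.433*y^3 - 3.9069*y^2 + 4.0026*y - 0.5488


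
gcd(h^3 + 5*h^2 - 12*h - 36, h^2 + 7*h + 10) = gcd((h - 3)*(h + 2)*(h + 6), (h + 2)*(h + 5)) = h + 2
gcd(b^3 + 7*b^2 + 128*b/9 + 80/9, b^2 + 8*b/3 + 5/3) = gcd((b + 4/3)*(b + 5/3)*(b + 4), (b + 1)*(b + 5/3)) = b + 5/3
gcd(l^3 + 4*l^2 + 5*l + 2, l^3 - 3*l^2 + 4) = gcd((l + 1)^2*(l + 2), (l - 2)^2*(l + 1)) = l + 1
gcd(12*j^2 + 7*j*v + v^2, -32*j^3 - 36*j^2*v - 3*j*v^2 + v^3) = 4*j + v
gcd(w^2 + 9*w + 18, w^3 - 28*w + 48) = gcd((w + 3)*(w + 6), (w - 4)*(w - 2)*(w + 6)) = w + 6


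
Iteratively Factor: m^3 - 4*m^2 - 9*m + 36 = (m - 4)*(m^2 - 9) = (m - 4)*(m + 3)*(m - 3)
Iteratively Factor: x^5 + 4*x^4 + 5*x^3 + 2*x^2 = (x)*(x^4 + 4*x^3 + 5*x^2 + 2*x) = x*(x + 1)*(x^3 + 3*x^2 + 2*x) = x*(x + 1)*(x + 2)*(x^2 + x) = x^2*(x + 1)*(x + 2)*(x + 1)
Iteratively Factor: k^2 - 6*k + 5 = (k - 5)*(k - 1)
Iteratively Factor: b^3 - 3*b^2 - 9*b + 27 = (b - 3)*(b^2 - 9) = (b - 3)*(b + 3)*(b - 3)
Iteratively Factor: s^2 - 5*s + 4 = (s - 1)*(s - 4)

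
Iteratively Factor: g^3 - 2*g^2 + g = (g - 1)*(g^2 - g) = g*(g - 1)*(g - 1)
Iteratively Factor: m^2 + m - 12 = (m + 4)*(m - 3)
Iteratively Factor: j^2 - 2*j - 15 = (j + 3)*(j - 5)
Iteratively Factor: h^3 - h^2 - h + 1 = (h + 1)*(h^2 - 2*h + 1) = (h - 1)*(h + 1)*(h - 1)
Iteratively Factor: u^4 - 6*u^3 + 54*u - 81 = (u - 3)*(u^3 - 3*u^2 - 9*u + 27) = (u - 3)^2*(u^2 - 9) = (u - 3)^2*(u + 3)*(u - 3)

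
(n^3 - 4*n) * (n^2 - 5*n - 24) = n^5 - 5*n^4 - 28*n^3 + 20*n^2 + 96*n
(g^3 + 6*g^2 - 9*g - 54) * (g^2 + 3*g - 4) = g^5 + 9*g^4 + 5*g^3 - 105*g^2 - 126*g + 216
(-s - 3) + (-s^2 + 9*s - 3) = -s^2 + 8*s - 6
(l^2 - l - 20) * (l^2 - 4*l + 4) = l^4 - 5*l^3 - 12*l^2 + 76*l - 80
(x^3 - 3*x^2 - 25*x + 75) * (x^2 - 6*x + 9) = x^5 - 9*x^4 + 2*x^3 + 198*x^2 - 675*x + 675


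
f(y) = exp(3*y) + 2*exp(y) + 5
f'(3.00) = 24349.42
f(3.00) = 8148.26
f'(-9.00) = 0.00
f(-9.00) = 5.00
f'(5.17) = 16331949.37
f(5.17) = 5444222.68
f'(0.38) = 12.30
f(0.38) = 11.05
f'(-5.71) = 0.01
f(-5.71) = 5.01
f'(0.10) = 6.26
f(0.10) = 8.56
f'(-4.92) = 0.01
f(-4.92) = 5.01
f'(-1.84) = 0.33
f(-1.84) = 5.32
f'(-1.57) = 0.44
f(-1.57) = 5.43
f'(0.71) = 29.31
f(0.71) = 17.48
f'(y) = 3*exp(3*y) + 2*exp(y)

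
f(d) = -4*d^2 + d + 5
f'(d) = 1 - 8*d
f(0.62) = 4.08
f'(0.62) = -3.96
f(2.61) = -19.64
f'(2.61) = -19.88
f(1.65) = -4.24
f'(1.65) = -12.20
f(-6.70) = -181.26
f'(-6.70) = 54.60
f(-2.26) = -17.69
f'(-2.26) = 19.08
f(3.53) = -41.31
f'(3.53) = -27.24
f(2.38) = -15.28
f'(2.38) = -18.04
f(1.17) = 0.69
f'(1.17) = -8.36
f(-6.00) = -145.00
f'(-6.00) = 49.00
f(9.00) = -310.00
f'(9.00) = -71.00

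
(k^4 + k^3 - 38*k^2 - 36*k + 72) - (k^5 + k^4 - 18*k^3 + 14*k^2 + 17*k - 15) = -k^5 + 19*k^3 - 52*k^2 - 53*k + 87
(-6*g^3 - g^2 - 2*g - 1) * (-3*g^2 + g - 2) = 18*g^5 - 3*g^4 + 17*g^3 + 3*g^2 + 3*g + 2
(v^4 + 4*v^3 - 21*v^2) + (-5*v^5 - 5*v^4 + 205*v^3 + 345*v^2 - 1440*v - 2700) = -5*v^5 - 4*v^4 + 209*v^3 + 324*v^2 - 1440*v - 2700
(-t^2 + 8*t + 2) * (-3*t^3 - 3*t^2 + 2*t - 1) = 3*t^5 - 21*t^4 - 32*t^3 + 11*t^2 - 4*t - 2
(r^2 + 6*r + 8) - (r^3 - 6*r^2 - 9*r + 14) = -r^3 + 7*r^2 + 15*r - 6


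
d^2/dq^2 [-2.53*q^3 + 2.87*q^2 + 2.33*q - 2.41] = 5.74 - 15.18*q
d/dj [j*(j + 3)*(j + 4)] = 3*j^2 + 14*j + 12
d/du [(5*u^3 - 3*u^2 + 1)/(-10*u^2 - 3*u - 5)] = (-50*u^4 - 30*u^3 - 66*u^2 + 50*u + 3)/(100*u^4 + 60*u^3 + 109*u^2 + 30*u + 25)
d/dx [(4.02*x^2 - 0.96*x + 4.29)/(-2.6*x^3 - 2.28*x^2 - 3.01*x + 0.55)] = (10.452*x^4 - 4.992*x^3 + 19.173*x^2 + 23.9844*x + 12.3849)/(6.76*x^6 + 11.856*x^5 + 20.8504*x^4 + 10.8656*x^3 + 6.5521*x^2 - 3.311*x + 0.3025)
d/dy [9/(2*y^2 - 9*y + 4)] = 9*(9 - 4*y)/(2*y^2 - 9*y + 4)^2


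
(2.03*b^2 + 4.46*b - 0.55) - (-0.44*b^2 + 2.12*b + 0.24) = 2.47*b^2 + 2.34*b - 0.79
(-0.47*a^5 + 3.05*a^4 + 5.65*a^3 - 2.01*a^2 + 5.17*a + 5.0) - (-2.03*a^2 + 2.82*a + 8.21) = -0.47*a^5 + 3.05*a^4 + 5.65*a^3 + 0.02*a^2 + 2.35*a - 3.21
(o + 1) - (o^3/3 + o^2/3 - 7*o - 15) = -o^3/3 - o^2/3 + 8*o + 16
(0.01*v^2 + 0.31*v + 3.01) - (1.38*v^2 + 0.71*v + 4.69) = -1.37*v^2 - 0.4*v - 1.68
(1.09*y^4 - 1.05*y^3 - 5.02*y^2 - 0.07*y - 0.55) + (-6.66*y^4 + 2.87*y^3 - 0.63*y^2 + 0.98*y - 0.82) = -5.57*y^4 + 1.82*y^3 - 5.65*y^2 + 0.91*y - 1.37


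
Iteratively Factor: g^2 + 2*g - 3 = (g - 1)*(g + 3)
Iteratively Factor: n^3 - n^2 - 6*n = (n - 3)*(n^2 + 2*n) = (n - 3)*(n + 2)*(n)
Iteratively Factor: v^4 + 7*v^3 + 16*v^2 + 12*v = (v)*(v^3 + 7*v^2 + 16*v + 12) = v*(v + 3)*(v^2 + 4*v + 4) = v*(v + 2)*(v + 3)*(v + 2)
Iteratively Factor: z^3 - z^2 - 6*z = (z + 2)*(z^2 - 3*z) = (z - 3)*(z + 2)*(z)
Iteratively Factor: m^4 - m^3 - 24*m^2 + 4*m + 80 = (m - 2)*(m^3 + m^2 - 22*m - 40) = (m - 2)*(m + 4)*(m^2 - 3*m - 10) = (m - 2)*(m + 2)*(m + 4)*(m - 5)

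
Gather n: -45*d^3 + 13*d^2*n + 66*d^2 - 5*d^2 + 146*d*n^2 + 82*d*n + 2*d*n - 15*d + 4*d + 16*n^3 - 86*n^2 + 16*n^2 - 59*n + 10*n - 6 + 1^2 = -45*d^3 + 61*d^2 - 11*d + 16*n^3 + n^2*(146*d - 70) + n*(13*d^2 + 84*d - 49) - 5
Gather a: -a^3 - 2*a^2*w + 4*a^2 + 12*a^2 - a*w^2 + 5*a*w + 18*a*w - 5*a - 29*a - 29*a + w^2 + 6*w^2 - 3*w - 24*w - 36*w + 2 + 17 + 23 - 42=-a^3 + a^2*(16 - 2*w) + a*(-w^2 + 23*w - 63) + 7*w^2 - 63*w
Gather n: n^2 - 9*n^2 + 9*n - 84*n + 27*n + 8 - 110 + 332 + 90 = -8*n^2 - 48*n + 320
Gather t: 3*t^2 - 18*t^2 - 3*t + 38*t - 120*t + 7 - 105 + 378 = -15*t^2 - 85*t + 280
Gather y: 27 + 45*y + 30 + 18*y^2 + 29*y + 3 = 18*y^2 + 74*y + 60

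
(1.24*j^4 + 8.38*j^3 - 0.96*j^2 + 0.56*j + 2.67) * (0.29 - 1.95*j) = -2.418*j^5 - 15.9814*j^4 + 4.3022*j^3 - 1.3704*j^2 - 5.0441*j + 0.7743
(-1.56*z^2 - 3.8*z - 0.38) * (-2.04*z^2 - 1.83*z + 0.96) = 3.1824*z^4 + 10.6068*z^3 + 6.2316*z^2 - 2.9526*z - 0.3648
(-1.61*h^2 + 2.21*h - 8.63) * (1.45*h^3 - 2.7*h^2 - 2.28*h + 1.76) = -2.3345*h^5 + 7.5515*h^4 - 14.8097*h^3 + 15.4286*h^2 + 23.566*h - 15.1888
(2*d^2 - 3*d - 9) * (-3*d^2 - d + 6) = -6*d^4 + 7*d^3 + 42*d^2 - 9*d - 54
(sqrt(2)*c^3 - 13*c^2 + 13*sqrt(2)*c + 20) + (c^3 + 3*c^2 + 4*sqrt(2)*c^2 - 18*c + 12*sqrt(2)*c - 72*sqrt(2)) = c^3 + sqrt(2)*c^3 - 10*c^2 + 4*sqrt(2)*c^2 - 18*c + 25*sqrt(2)*c - 72*sqrt(2) + 20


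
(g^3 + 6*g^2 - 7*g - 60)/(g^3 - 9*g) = (g^2 + 9*g + 20)/(g*(g + 3))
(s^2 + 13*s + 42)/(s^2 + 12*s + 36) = (s + 7)/(s + 6)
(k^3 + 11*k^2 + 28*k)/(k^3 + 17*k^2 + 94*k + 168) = k/(k + 6)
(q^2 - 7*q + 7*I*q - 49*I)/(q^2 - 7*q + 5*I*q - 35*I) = (q + 7*I)/(q + 5*I)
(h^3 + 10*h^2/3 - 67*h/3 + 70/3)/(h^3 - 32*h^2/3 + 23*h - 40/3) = (h^2 + 5*h - 14)/(h^2 - 9*h + 8)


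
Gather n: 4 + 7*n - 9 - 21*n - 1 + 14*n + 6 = 0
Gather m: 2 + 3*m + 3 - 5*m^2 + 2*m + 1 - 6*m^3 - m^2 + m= -6*m^3 - 6*m^2 + 6*m + 6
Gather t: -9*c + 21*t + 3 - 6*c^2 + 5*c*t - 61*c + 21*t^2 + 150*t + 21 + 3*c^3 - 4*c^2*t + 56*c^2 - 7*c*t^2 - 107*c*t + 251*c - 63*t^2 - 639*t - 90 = 3*c^3 + 50*c^2 + 181*c + t^2*(-7*c - 42) + t*(-4*c^2 - 102*c - 468) - 66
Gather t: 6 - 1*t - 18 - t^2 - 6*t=-t^2 - 7*t - 12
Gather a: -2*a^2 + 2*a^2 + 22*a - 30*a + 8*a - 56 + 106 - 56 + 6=0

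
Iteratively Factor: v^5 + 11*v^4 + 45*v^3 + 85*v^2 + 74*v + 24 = (v + 1)*(v^4 + 10*v^3 + 35*v^2 + 50*v + 24) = (v + 1)^2*(v^3 + 9*v^2 + 26*v + 24) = (v + 1)^2*(v + 4)*(v^2 + 5*v + 6) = (v + 1)^2*(v + 3)*(v + 4)*(v + 2)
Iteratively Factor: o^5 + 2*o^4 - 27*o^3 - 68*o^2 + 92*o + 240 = (o + 2)*(o^4 - 27*o^2 - 14*o + 120) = (o - 2)*(o + 2)*(o^3 + 2*o^2 - 23*o - 60) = (o - 5)*(o - 2)*(o + 2)*(o^2 + 7*o + 12) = (o - 5)*(o - 2)*(o + 2)*(o + 3)*(o + 4)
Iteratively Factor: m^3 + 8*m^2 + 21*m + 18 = (m + 2)*(m^2 + 6*m + 9) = (m + 2)*(m + 3)*(m + 3)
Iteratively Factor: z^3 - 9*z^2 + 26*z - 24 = (z - 2)*(z^2 - 7*z + 12) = (z - 4)*(z - 2)*(z - 3)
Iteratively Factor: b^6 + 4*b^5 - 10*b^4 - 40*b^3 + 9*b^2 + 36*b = (b - 3)*(b^5 + 7*b^4 + 11*b^3 - 7*b^2 - 12*b) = (b - 3)*(b + 3)*(b^4 + 4*b^3 - b^2 - 4*b) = b*(b - 3)*(b + 3)*(b^3 + 4*b^2 - b - 4) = b*(b - 3)*(b + 3)*(b + 4)*(b^2 - 1) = b*(b - 3)*(b + 1)*(b + 3)*(b + 4)*(b - 1)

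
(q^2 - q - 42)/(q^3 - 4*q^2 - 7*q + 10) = (q^2 - q - 42)/(q^3 - 4*q^2 - 7*q + 10)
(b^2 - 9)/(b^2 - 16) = (b^2 - 9)/(b^2 - 16)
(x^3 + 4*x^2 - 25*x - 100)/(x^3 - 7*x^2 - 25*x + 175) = (x + 4)/(x - 7)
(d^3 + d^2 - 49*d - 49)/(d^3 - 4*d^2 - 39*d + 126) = (d^2 + 8*d + 7)/(d^2 + 3*d - 18)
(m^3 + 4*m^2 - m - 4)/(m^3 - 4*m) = (m^3 + 4*m^2 - m - 4)/(m*(m^2 - 4))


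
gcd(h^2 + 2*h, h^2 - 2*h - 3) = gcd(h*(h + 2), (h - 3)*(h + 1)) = 1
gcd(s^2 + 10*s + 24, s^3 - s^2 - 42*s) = s + 6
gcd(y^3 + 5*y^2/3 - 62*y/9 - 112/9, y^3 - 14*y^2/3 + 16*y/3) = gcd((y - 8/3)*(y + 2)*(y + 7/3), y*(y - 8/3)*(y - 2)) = y - 8/3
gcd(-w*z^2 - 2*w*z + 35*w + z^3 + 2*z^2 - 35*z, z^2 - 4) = 1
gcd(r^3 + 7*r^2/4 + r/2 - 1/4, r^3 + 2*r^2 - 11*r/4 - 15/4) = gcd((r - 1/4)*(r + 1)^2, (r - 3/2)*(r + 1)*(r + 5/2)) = r + 1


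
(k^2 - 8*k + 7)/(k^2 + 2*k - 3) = (k - 7)/(k + 3)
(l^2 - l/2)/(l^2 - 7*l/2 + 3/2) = l/(l - 3)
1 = 1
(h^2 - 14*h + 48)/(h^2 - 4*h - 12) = (h - 8)/(h + 2)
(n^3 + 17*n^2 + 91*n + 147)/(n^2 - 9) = (n^2 + 14*n + 49)/(n - 3)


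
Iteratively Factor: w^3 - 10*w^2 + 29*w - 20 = (w - 5)*(w^2 - 5*w + 4) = (w - 5)*(w - 1)*(w - 4)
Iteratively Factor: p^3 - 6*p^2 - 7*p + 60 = (p - 5)*(p^2 - p - 12) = (p - 5)*(p + 3)*(p - 4)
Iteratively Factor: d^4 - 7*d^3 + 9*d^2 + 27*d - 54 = (d - 3)*(d^3 - 4*d^2 - 3*d + 18) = (d - 3)^2*(d^2 - d - 6) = (d - 3)^2*(d + 2)*(d - 3)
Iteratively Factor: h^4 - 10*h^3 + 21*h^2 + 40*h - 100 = (h - 2)*(h^3 - 8*h^2 + 5*h + 50) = (h - 5)*(h - 2)*(h^2 - 3*h - 10) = (h - 5)^2*(h - 2)*(h + 2)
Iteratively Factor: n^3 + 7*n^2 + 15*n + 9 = (n + 1)*(n^2 + 6*n + 9) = (n + 1)*(n + 3)*(n + 3)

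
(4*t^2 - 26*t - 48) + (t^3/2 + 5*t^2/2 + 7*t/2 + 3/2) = t^3/2 + 13*t^2/2 - 45*t/2 - 93/2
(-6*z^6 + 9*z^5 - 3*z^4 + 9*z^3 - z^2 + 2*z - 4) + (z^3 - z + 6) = -6*z^6 + 9*z^5 - 3*z^4 + 10*z^3 - z^2 + z + 2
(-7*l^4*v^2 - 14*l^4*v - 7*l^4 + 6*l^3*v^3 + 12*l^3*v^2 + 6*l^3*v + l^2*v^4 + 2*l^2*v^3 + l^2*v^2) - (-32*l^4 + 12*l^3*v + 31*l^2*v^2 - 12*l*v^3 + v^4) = -7*l^4*v^2 - 14*l^4*v + 25*l^4 + 6*l^3*v^3 + 12*l^3*v^2 - 6*l^3*v + l^2*v^4 + 2*l^2*v^3 - 30*l^2*v^2 + 12*l*v^3 - v^4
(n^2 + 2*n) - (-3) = n^2 + 2*n + 3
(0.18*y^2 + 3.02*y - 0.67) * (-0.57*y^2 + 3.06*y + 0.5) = -0.1026*y^4 - 1.1706*y^3 + 9.7131*y^2 - 0.5402*y - 0.335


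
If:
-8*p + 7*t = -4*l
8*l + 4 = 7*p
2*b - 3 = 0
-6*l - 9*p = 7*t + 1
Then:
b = 3/2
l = -1/2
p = 0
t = 2/7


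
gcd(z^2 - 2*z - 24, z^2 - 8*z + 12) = z - 6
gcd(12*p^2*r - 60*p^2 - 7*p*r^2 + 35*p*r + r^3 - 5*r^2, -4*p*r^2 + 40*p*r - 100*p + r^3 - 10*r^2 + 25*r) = 4*p*r - 20*p - r^2 + 5*r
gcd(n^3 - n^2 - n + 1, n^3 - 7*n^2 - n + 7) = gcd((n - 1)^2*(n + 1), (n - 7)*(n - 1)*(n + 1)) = n^2 - 1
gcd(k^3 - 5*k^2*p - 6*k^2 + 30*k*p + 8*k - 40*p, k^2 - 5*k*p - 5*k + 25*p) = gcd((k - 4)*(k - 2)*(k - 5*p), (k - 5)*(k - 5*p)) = -k + 5*p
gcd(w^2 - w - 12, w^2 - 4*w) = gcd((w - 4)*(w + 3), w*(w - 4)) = w - 4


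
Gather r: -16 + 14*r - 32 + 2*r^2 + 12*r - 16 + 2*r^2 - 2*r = 4*r^2 + 24*r - 64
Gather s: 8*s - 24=8*s - 24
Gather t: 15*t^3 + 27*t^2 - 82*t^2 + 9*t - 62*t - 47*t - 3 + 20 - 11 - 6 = 15*t^3 - 55*t^2 - 100*t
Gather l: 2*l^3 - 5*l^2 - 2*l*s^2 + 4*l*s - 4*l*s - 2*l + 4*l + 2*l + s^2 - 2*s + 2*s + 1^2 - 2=2*l^3 - 5*l^2 + l*(4 - 2*s^2) + s^2 - 1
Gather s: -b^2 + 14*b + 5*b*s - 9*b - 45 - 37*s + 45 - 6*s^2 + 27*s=-b^2 + 5*b - 6*s^2 + s*(5*b - 10)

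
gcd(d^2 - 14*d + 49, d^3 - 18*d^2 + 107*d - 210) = d - 7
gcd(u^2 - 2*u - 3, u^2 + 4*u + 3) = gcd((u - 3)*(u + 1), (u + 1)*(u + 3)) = u + 1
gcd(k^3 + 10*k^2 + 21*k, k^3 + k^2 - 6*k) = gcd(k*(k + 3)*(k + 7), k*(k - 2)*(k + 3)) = k^2 + 3*k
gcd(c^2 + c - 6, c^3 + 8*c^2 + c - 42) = c^2 + c - 6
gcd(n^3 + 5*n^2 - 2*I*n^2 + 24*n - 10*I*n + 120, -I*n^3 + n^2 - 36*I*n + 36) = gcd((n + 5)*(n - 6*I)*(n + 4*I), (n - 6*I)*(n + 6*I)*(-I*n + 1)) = n - 6*I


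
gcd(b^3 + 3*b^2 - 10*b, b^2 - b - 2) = b - 2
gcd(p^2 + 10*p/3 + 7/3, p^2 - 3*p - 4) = p + 1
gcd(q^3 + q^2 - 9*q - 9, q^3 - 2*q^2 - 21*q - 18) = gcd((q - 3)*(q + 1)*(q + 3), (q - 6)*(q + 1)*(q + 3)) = q^2 + 4*q + 3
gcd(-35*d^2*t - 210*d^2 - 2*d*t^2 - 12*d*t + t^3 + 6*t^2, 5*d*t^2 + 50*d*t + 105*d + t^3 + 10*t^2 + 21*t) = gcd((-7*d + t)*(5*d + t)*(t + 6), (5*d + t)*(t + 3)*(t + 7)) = 5*d + t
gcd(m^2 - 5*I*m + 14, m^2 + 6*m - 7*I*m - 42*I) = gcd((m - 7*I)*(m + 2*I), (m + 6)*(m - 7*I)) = m - 7*I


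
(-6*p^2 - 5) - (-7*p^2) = p^2 - 5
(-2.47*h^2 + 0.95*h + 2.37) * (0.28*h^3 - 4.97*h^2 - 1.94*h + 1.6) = -0.6916*h^5 + 12.5419*h^4 + 0.7339*h^3 - 17.5739*h^2 - 3.0778*h + 3.792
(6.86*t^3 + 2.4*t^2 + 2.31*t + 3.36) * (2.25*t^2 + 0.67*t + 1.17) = 15.435*t^5 + 9.9962*t^4 + 14.8317*t^3 + 11.9157*t^2 + 4.9539*t + 3.9312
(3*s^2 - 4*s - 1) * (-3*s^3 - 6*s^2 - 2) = -9*s^5 - 6*s^4 + 27*s^3 + 8*s + 2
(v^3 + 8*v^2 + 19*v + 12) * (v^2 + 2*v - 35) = v^5 + 10*v^4 - 230*v^2 - 641*v - 420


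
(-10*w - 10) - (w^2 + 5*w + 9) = -w^2 - 15*w - 19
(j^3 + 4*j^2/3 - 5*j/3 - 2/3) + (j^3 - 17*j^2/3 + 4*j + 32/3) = 2*j^3 - 13*j^2/3 + 7*j/3 + 10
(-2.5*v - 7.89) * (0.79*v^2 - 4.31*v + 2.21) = -1.975*v^3 + 4.5419*v^2 + 28.4809*v - 17.4369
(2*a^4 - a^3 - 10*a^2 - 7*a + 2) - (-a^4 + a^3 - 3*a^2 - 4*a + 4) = 3*a^4 - 2*a^3 - 7*a^2 - 3*a - 2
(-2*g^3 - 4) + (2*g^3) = -4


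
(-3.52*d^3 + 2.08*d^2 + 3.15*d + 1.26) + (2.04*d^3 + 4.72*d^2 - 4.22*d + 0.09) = -1.48*d^3 + 6.8*d^2 - 1.07*d + 1.35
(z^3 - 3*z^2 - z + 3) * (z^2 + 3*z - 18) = z^5 - 28*z^3 + 54*z^2 + 27*z - 54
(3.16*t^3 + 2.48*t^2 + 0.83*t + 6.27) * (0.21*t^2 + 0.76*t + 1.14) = 0.6636*t^5 + 2.9224*t^4 + 5.6615*t^3 + 4.7747*t^2 + 5.7114*t + 7.1478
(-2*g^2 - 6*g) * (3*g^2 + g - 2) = -6*g^4 - 20*g^3 - 2*g^2 + 12*g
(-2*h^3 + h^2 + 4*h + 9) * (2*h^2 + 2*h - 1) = -4*h^5 - 2*h^4 + 12*h^3 + 25*h^2 + 14*h - 9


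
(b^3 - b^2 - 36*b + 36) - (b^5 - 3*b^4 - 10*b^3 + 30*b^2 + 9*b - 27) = -b^5 + 3*b^4 + 11*b^3 - 31*b^2 - 45*b + 63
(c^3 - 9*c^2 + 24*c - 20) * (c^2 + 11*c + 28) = c^5 + 2*c^4 - 47*c^3 - 8*c^2 + 452*c - 560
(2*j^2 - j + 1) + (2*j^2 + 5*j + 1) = 4*j^2 + 4*j + 2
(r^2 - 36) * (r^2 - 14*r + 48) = r^4 - 14*r^3 + 12*r^2 + 504*r - 1728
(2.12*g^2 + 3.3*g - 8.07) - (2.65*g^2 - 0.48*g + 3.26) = -0.53*g^2 + 3.78*g - 11.33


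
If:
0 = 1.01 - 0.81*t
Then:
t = 1.25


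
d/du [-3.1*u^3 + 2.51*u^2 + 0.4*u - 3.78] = -9.3*u^2 + 5.02*u + 0.4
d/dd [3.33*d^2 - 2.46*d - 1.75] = 6.66*d - 2.46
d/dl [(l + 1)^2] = 2*l + 2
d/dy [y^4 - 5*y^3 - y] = 4*y^3 - 15*y^2 - 1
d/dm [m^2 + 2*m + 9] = 2*m + 2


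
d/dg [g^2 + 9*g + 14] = 2*g + 9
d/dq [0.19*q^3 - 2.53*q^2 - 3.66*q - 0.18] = 0.57*q^2 - 5.06*q - 3.66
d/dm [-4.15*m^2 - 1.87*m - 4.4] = -8.3*m - 1.87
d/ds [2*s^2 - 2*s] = 4*s - 2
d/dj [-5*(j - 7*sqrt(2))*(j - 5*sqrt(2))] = -10*j + 60*sqrt(2)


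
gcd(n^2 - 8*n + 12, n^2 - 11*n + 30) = n - 6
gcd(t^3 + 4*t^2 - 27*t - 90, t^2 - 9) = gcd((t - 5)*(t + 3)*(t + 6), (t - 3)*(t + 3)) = t + 3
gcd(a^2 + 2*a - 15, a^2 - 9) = a - 3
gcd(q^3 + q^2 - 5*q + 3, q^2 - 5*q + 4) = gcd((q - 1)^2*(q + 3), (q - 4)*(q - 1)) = q - 1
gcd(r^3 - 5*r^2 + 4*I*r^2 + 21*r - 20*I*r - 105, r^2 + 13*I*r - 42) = r + 7*I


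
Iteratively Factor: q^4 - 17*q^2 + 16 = (q - 4)*(q^3 + 4*q^2 - q - 4) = (q - 4)*(q - 1)*(q^2 + 5*q + 4) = (q - 4)*(q - 1)*(q + 1)*(q + 4)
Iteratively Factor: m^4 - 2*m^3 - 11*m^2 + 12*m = (m + 3)*(m^3 - 5*m^2 + 4*m) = (m - 4)*(m + 3)*(m^2 - m) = m*(m - 4)*(m + 3)*(m - 1)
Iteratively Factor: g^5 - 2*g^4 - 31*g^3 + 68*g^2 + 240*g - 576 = (g + 4)*(g^4 - 6*g^3 - 7*g^2 + 96*g - 144) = (g - 3)*(g + 4)*(g^3 - 3*g^2 - 16*g + 48) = (g - 4)*(g - 3)*(g + 4)*(g^2 + g - 12) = (g - 4)*(g - 3)*(g + 4)^2*(g - 3)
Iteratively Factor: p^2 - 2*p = (p - 2)*(p)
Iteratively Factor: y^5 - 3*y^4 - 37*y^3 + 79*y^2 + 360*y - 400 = (y + 4)*(y^4 - 7*y^3 - 9*y^2 + 115*y - 100) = (y - 1)*(y + 4)*(y^3 - 6*y^2 - 15*y + 100) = (y - 5)*(y - 1)*(y + 4)*(y^2 - y - 20) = (y - 5)^2*(y - 1)*(y + 4)*(y + 4)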